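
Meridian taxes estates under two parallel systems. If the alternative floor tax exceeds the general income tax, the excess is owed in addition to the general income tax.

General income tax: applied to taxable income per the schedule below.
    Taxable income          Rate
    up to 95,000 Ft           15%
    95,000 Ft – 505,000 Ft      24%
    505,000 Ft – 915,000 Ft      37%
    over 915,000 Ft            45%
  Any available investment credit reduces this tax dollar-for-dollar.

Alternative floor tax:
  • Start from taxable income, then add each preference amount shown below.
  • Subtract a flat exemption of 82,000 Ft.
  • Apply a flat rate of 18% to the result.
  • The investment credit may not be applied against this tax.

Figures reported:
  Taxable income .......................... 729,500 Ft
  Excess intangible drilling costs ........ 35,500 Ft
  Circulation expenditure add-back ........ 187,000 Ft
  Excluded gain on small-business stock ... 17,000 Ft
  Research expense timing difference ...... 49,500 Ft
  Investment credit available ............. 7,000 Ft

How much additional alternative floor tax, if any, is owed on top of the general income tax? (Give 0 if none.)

0 Ft

General income tax:
  95,000 Ft × 15% = 14,250 Ft
  410,000 Ft × 24% = 98,400 Ft
  224,500 Ft × 37% = 83,065 Ft
  → 195,715 Ft
  Less investment credit 7,000 Ft → 188,715 Ft

Alternative floor tax:
  Adjusted income: 729,500 Ft + 35,500 Ft + 187,000 Ft + 17,000 Ft + 49,500 Ft = 1,018,500 Ft
  Less exemption 82,000 Ft → base 936,500 Ft
  936,500 Ft × 18% = 168,570 Ft

168,570 Ft ≤ 188,715 Ft, so no add-on is due.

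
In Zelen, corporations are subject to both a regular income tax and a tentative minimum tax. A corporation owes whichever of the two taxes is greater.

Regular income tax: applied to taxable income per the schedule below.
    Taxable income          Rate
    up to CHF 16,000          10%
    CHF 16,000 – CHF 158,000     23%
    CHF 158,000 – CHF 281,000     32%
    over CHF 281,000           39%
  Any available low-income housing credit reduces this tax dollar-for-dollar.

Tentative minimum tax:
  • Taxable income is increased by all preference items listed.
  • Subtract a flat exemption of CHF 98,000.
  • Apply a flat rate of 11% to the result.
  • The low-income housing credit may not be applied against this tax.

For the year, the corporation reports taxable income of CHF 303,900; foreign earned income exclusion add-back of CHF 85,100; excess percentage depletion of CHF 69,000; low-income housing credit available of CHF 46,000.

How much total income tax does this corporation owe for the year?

CHF 39,600

Regular income tax:
  CHF 16,000 × 10% = CHF 1,600
  CHF 142,000 × 23% = CHF 32,660
  CHF 123,000 × 32% = CHF 39,360
  CHF 22,900 × 39% = CHF 8,931
  → CHF 82,551
  Less low-income housing credit CHF 46,000 → CHF 36,551

Tentative minimum tax:
  Adjusted income: CHF 303,900 + CHF 85,100 + CHF 69,000 = CHF 458,000
  Less exemption CHF 98,000 → base CHF 360,000
  CHF 360,000 × 11% = CHF 39,600

CHF 39,600 > CHF 36,551, so the tentative minimum tax is the binding amount.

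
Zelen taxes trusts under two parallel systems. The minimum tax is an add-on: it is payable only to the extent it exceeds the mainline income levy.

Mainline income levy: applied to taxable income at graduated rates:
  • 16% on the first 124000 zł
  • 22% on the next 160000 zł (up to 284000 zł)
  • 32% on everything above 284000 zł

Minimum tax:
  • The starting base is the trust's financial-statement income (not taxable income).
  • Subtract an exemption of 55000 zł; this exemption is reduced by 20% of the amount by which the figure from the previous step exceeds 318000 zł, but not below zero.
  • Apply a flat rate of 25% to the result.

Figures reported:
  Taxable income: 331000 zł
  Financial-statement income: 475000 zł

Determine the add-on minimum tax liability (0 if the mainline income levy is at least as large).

Mainline income levy:
  124000 zł × 16% = 19840 zł
  160000 zł × 22% = 35200 zł
  47000 zł × 32% = 15040 zł
  → 70080 zł

Minimum tax:
  Base (financial-statement income): 475000 zł
  Exemption: 55000 zł − 20% × (475000 zł − 318000 zł) = 55000 zł − 31400 zł = 23600 zł
  Base: 475000 zł − 23600 zł = 451400 zł
  451400 zł × 25% = 112850 zł

Excess of minimum tax over mainline income levy: 112850 zł − 70080 zł = 42770 zł.

42770 zł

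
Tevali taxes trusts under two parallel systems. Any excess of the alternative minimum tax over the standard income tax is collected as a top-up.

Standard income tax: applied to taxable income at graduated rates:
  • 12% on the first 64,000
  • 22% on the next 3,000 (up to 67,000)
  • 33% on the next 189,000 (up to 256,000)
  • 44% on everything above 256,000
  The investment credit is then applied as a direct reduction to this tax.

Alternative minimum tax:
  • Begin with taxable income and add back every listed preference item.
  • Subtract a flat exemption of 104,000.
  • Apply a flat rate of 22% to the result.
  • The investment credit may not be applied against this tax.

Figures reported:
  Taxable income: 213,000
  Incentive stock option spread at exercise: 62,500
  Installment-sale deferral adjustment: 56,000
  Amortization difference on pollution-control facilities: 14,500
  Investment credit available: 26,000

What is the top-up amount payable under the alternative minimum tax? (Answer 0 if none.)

22,720

Alternative minimum tax:
  Adjusted income: 213,000 + 62,500 + 56,000 + 14,500 = 346,000
  Less exemption 104,000 → base 242,000
  242,000 × 22% = 53,240

Standard income tax:
  64,000 × 12% = 7,680
  3,000 × 22% = 660
  146,000 × 33% = 48,180
  → 56,520
  Less investment credit 26,000 → 30,520

Excess of alternative minimum tax over standard income tax: 53,240 − 30,520 = 22,720.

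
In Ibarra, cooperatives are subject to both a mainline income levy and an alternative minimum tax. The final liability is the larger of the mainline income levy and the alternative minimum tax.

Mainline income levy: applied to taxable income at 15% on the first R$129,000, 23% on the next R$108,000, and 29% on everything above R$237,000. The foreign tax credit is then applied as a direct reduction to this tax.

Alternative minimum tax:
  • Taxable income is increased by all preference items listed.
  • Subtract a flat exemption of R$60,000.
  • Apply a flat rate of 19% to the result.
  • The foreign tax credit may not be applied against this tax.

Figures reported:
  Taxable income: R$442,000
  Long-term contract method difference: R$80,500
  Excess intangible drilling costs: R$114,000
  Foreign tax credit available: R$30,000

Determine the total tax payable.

R$109,535

Alternative minimum tax:
  Adjusted income: R$442,000 + R$80,500 + R$114,000 = R$636,500
  Less exemption R$60,000 → base R$576,500
  R$576,500 × 19% = R$109,535

Mainline income levy:
  R$129,000 × 15% = R$19,350
  R$108,000 × 23% = R$24,840
  R$205,000 × 29% = R$59,450
  → R$103,640
  Less foreign tax credit R$30,000 → R$73,640

R$109,535 > R$73,640, so the alternative minimum tax is the binding amount.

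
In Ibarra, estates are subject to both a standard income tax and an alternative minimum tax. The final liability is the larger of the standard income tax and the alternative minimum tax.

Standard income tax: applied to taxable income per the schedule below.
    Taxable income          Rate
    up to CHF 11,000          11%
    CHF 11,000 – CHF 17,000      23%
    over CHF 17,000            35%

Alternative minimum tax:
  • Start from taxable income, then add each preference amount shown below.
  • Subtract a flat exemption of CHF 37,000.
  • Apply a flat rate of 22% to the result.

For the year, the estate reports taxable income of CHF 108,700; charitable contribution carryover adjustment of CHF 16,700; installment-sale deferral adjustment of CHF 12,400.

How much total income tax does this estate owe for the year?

CHF 34,685

Alternative minimum tax:
  Adjusted income: CHF 108,700 + CHF 16,700 + CHF 12,400 = CHF 137,800
  Less exemption CHF 37,000 → base CHF 100,800
  CHF 100,800 × 22% = CHF 22,176

Standard income tax:
  CHF 11,000 × 11% = CHF 1,210
  CHF 6,000 × 23% = CHF 1,380
  CHF 91,700 × 35% = CHF 32,095
  → CHF 34,685

CHF 34,685 > CHF 22,176, so the standard income tax governs.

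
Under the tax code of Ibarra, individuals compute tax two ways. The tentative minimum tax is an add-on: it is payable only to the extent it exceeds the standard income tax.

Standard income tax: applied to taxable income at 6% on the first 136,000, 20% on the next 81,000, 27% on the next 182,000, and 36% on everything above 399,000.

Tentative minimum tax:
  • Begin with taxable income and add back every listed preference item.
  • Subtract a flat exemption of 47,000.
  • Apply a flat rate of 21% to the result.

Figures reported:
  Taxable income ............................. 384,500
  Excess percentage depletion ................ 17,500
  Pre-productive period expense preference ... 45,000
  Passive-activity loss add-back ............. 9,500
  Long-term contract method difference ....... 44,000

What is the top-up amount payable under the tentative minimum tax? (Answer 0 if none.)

25,650

Tentative minimum tax:
  Adjusted income: 384,500 + 17,500 + 45,000 + 9,500 + 44,000 = 500,500
  Less exemption 47,000 → base 453,500
  453,500 × 21% = 95,235

Standard income tax:
  136,000 × 6% = 8,160
  81,000 × 20% = 16,200
  167,500 × 27% = 45,225
  → 69,585

Excess of tentative minimum tax over standard income tax: 95,235 − 69,585 = 25,650.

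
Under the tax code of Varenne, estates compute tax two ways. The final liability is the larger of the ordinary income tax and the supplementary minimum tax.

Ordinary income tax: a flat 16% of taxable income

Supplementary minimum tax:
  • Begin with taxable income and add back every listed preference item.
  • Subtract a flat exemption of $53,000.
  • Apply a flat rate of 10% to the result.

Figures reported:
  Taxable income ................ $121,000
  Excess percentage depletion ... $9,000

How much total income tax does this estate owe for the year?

Ordinary income tax:
  $121,000 × 16% = $19,360

Supplementary minimum tax:
  Adjusted income: $121,000 + $9,000 = $130,000
  Less exemption $53,000 → base $77,000
  $77,000 × 10% = $7,700

$19,360 > $7,700, so the ordinary income tax governs.

$19,360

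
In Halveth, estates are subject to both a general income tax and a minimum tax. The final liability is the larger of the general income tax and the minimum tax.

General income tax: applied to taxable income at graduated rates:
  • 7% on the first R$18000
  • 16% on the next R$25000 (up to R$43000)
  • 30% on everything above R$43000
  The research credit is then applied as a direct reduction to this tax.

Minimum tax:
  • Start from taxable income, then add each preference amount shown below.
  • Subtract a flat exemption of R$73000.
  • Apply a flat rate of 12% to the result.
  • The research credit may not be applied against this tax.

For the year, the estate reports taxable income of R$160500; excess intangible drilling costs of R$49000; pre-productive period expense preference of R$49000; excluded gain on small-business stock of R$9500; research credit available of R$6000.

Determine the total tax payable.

R$34510

General income tax:
  R$18000 × 7% = R$1260
  R$25000 × 16% = R$4000
  R$117500 × 30% = R$35250
  → R$40510
  Less research credit R$6000 → R$34510

Minimum tax:
  Adjusted income: R$160500 + R$49000 + R$49000 + R$9500 = R$268000
  Less exemption R$73000 → base R$195000
  R$195000 × 12% = R$23400

R$34510 > R$23400, so the general income tax governs.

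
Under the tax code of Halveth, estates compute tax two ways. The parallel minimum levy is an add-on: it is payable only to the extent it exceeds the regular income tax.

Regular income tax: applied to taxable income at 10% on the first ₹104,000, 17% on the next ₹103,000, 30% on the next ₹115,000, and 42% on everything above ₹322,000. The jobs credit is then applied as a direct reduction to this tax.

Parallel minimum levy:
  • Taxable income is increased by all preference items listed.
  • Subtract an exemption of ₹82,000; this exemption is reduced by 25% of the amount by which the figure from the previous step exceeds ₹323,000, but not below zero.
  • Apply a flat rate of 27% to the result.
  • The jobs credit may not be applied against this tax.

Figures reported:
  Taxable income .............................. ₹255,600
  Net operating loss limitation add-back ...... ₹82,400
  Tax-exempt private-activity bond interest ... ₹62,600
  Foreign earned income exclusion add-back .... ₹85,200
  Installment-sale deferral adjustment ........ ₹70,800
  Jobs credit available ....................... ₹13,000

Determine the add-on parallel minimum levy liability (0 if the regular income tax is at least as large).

₹114,420

Parallel minimum levy:
  Adjusted income: ₹255,600 + ₹82,400 + ₹62,600 + ₹85,200 + ₹70,800 = ₹556,600
  Exemption: ₹82,000 − 25% × (₹556,600 − ₹323,000) = ₹82,000 − ₹58,400 = ₹23,600
  Base: ₹556,600 − ₹23,600 = ₹533,000
  ₹533,000 × 27% = ₹143,910

Regular income tax:
  ₹104,000 × 10% = ₹10,400
  ₹103,000 × 17% = ₹17,510
  ₹48,600 × 30% = ₹14,580
  → ₹42,490
  Less jobs credit ₹13,000 → ₹29,490

Excess of parallel minimum levy over regular income tax: ₹143,910 − ₹29,490 = ₹114,420.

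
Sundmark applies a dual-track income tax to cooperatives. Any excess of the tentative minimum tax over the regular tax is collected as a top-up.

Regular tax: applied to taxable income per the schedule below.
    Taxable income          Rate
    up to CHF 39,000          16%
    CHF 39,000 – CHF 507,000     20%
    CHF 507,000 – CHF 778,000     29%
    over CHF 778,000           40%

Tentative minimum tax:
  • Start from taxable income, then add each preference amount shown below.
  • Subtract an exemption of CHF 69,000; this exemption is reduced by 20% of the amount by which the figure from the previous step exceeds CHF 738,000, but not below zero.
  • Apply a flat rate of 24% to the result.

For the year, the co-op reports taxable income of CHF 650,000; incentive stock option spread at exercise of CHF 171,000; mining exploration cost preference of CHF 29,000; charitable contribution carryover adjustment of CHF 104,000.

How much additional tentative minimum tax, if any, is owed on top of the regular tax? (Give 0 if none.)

CHF 81,458

Tentative minimum tax:
  Adjusted income: CHF 650,000 + CHF 171,000 + CHF 29,000 + CHF 104,000 = CHF 954,000
  Exemption: CHF 69,000 − 20% × (CHF 954,000 − CHF 738,000) = CHF 69,000 − CHF 43,200 = CHF 25,800
  Base: CHF 954,000 − CHF 25,800 = CHF 928,200
  CHF 928,200 × 24% = CHF 222,768

Regular tax:
  CHF 39,000 × 16% = CHF 6,240
  CHF 468,000 × 20% = CHF 93,600
  CHF 143,000 × 29% = CHF 41,470
  → CHF 141,310

Excess of tentative minimum tax over regular tax: CHF 222,768 − CHF 141,310 = CHF 81,458.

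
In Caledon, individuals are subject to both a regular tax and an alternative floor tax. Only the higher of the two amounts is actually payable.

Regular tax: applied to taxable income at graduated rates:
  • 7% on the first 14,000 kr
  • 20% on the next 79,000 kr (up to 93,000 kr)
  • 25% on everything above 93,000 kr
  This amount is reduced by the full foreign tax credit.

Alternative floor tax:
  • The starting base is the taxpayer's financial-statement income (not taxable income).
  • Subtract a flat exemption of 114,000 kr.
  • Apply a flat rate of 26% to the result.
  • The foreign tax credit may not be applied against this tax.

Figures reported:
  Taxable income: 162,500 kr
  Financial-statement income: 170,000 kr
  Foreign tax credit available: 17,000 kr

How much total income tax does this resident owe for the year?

Alternative floor tax:
  Base (financial-statement income): 170,000 kr
  Less exemption 114,000 kr → base 56,000 kr
  56,000 kr × 26% = 14,560 kr

Regular tax:
  14,000 kr × 7% = 980 kr
  79,000 kr × 20% = 15,800 kr
  69,500 kr × 25% = 17,375 kr
  → 34,155 kr
  Less foreign tax credit 17,000 kr → 17,155 kr

17,155 kr > 14,560 kr, so the regular tax governs.

17,155 kr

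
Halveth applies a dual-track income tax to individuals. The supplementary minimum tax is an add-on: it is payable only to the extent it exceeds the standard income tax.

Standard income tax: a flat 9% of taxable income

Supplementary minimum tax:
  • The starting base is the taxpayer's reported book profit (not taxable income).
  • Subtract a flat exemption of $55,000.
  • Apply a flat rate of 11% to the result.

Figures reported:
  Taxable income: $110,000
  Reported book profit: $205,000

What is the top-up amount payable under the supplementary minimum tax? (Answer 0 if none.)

$6,600

Supplementary minimum tax:
  Base (reported book profit): $205,000
  Less exemption $55,000 → base $150,000
  $150,000 × 11% = $16,500

Standard income tax:
  $110,000 × 9% = $9,900

Excess of supplementary minimum tax over standard income tax: $16,500 − $9,900 = $6,600.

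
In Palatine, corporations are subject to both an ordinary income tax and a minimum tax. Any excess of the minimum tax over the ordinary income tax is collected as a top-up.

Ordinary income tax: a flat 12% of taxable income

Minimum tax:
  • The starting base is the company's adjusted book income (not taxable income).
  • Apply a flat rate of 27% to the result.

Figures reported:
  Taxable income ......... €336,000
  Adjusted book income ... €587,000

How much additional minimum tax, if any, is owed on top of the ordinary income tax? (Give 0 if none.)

Ordinary income tax:
  €336,000 × 12% = €40,320

Minimum tax:
  Base (adjusted book income): €587,000
  €587,000 × 27% = €158,490

Excess of minimum tax over ordinary income tax: €158,490 − €40,320 = €118,170.

€118,170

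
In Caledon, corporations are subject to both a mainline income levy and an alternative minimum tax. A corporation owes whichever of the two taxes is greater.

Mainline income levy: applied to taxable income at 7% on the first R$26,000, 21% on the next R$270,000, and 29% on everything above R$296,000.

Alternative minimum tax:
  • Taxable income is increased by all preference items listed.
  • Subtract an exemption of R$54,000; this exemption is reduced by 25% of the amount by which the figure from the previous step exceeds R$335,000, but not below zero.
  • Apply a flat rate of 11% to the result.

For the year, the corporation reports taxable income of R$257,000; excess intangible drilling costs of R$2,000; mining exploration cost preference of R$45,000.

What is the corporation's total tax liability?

Mainline income levy:
  R$26,000 × 7% = R$1,820
  R$231,000 × 21% = R$48,510
  → R$50,330

Alternative minimum tax:
  Adjusted income: R$257,000 + R$2,000 + R$45,000 = R$304,000
  Exemption: R$304,000 ≤ R$335,000, so full R$54,000 applies
  Base: R$304,000 − R$54,000 = R$250,000
  R$250,000 × 11% = R$27,500

R$50,330 > R$27,500, so the mainline income levy governs.

R$50,330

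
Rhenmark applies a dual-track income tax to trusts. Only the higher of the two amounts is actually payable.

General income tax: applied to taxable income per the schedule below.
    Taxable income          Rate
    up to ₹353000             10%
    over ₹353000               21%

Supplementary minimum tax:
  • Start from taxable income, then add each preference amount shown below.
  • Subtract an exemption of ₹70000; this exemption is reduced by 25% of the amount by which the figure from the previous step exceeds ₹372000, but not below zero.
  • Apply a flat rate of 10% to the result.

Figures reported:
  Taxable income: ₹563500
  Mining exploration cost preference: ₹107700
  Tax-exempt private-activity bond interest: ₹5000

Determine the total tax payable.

₹79505

General income tax:
  ₹353000 × 10% = ₹35300
  ₹210500 × 21% = ₹44205
  → ₹79505

Supplementary minimum tax:
  Adjusted income: ₹563500 + ₹107700 + ₹5000 = ₹676200
  Exemption: 25% × (₹676200 − ₹372000) = ₹76050 ≥ ₹70000, so the exemption is fully phased out
  Base: ₹676200 − ₹0 = ₹676200
  ₹676200 × 10% = ₹67620

₹79505 > ₹67620, so the general income tax governs.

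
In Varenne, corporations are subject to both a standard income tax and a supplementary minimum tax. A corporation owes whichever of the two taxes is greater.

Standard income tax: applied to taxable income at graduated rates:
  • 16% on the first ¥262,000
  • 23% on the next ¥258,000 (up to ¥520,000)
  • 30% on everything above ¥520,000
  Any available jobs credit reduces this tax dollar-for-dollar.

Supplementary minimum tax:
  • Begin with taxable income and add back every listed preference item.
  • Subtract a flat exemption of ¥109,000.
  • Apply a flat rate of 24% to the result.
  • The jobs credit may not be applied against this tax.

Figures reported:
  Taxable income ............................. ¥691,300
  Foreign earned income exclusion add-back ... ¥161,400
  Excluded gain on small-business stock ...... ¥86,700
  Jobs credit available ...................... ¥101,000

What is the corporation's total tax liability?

Supplementary minimum tax:
  Adjusted income: ¥691,300 + ¥161,400 + ¥86,700 = ¥939,400
  Less exemption ¥109,000 → base ¥830,400
  ¥830,400 × 24% = ¥199,296

Standard income tax:
  ¥262,000 × 16% = ¥41,920
  ¥258,000 × 23% = ¥59,340
  ¥171,300 × 30% = ¥51,390
  → ¥152,650
  Less jobs credit ¥101,000 → ¥51,650

¥199,296 > ¥51,650, so the supplementary minimum tax is the binding amount.

¥199,296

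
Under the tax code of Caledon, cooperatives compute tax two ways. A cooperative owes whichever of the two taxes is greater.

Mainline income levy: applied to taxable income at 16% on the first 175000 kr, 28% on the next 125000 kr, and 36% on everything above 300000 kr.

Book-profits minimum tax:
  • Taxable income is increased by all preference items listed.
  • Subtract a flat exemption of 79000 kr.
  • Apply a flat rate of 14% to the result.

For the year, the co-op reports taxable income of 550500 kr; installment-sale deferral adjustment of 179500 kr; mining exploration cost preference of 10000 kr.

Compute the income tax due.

Book-profits minimum tax:
  Adjusted income: 550500 kr + 179500 kr + 10000 kr = 740000 kr
  Less exemption 79000 kr → base 661000 kr
  661000 kr × 14% = 92540 kr

Mainline income levy:
  175000 kr × 16% = 28000 kr
  125000 kr × 28% = 35000 kr
  250500 kr × 36% = 90180 kr
  → 153180 kr

153180 kr > 92540 kr, so the mainline income levy governs.

153180 kr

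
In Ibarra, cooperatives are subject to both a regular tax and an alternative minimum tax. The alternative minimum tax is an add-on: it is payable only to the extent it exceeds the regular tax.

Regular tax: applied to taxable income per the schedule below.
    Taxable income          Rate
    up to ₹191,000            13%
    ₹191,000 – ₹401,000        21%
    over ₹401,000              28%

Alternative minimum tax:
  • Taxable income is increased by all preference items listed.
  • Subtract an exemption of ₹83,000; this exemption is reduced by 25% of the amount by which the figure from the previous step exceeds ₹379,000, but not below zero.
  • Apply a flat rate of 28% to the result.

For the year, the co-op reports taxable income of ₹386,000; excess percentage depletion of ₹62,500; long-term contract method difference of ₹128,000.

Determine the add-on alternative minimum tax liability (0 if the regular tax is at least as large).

Regular tax:
  ₹191,000 × 13% = ₹24,830
  ₹195,000 × 21% = ₹40,950
  → ₹65,780

Alternative minimum tax:
  Adjusted income: ₹386,000 + ₹62,500 + ₹128,000 = ₹576,500
  Exemption: ₹83,000 − 25% × (₹576,500 − ₹379,000) = ₹83,000 − ₹49,375 = ₹33,625
  Base: ₹576,500 − ₹33,625 = ₹542,875
  ₹542,875 × 28% = ₹152,005

Excess of alternative minimum tax over regular tax: ₹152,005 − ₹65,780 = ₹86,225.

₹86,225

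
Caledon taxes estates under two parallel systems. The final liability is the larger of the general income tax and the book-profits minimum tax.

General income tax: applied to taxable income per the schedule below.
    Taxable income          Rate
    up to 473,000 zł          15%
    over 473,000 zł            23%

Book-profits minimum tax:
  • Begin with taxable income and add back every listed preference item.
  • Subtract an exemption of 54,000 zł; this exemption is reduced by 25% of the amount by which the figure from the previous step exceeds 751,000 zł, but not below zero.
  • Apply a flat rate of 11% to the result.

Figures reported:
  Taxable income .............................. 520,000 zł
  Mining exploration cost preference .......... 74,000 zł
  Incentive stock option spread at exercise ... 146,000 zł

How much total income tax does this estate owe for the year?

Book-profits minimum tax:
  Adjusted income: 520,000 zł + 74,000 zł + 146,000 zł = 740,000 zł
  Exemption: 740,000 zł ≤ 751,000 zł, so full 54,000 zł applies
  Base: 740,000 zł − 54,000 zł = 686,000 zł
  686,000 zł × 11% = 75,460 zł

General income tax:
  473,000 zł × 15% = 70,950 zł
  47,000 zł × 23% = 10,810 zł
  → 81,760 zł

81,760 zł > 75,460 zł, so the general income tax governs.

81,760 zł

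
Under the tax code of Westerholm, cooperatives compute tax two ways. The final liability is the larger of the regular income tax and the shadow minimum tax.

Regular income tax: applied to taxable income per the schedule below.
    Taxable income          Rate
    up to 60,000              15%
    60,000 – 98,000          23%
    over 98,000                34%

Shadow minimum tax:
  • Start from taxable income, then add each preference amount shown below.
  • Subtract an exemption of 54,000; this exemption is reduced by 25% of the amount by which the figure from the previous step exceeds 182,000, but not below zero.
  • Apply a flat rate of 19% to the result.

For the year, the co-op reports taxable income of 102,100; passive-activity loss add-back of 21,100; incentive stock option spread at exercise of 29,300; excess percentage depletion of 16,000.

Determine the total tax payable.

21,755

Shadow minimum tax:
  Adjusted income: 102,100 + 21,100 + 29,300 + 16,000 = 168,500
  Exemption: 168,500 ≤ 182,000, so full 54,000 applies
  Base: 168,500 − 54,000 = 114,500
  114,500 × 19% = 21,755

Regular income tax:
  60,000 × 15% = 9,000
  38,000 × 23% = 8,740
  4,100 × 34% = 1,394
  → 19,134

21,755 > 19,134, so the shadow minimum tax is the binding amount.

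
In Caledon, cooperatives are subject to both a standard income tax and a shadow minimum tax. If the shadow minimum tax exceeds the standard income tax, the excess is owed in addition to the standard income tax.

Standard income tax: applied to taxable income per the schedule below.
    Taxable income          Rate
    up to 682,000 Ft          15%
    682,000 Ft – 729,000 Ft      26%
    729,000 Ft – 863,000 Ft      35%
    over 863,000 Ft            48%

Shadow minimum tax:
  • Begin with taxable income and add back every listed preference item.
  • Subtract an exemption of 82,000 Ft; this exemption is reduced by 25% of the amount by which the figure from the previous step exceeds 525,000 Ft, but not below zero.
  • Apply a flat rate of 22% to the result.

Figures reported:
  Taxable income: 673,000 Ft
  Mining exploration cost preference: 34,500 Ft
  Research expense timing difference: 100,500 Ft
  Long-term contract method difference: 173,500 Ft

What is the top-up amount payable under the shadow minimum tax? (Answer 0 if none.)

114,980 Ft

Standard income tax:
  673,000 Ft × 15% = 100,950 Ft

Shadow minimum tax:
  Adjusted income: 673,000 Ft + 34,500 Ft + 100,500 Ft + 173,500 Ft = 981,500 Ft
  Exemption: 25% × (981,500 Ft − 525,000 Ft) = 114,125 Ft ≥ 82,000 Ft, so the exemption is fully phased out
  Base: 981,500 Ft − 0 Ft = 981,500 Ft
  981,500 Ft × 22% = 215,930 Ft

Excess of shadow minimum tax over standard income tax: 215,930 Ft − 100,950 Ft = 114,980 Ft.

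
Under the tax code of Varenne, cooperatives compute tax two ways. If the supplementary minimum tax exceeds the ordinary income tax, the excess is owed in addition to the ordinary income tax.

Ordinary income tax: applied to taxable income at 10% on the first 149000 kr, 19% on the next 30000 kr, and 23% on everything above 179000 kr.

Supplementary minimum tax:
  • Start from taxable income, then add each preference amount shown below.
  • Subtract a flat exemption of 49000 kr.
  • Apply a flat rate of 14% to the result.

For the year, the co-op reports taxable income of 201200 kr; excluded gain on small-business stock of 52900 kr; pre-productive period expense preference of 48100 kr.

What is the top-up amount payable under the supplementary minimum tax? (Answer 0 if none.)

9742 kr

Supplementary minimum tax:
  Adjusted income: 201200 kr + 52900 kr + 48100 kr = 302200 kr
  Less exemption 49000 kr → base 253200 kr
  253200 kr × 14% = 35448 kr

Ordinary income tax:
  149000 kr × 10% = 14900 kr
  30000 kr × 19% = 5700 kr
  22200 kr × 23% = 5106 kr
  → 25706 kr

Excess of supplementary minimum tax over ordinary income tax: 35448 kr − 25706 kr = 9742 kr.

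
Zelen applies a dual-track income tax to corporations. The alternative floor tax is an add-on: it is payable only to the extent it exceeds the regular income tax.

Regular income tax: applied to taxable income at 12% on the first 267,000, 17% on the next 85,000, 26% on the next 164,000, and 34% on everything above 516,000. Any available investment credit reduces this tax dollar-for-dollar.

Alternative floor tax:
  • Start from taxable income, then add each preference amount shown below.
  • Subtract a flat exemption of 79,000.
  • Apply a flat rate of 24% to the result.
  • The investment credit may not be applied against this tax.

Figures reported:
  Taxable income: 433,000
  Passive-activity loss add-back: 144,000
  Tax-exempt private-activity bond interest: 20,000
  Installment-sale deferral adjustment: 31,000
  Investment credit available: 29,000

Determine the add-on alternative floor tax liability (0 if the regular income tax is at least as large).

93,210

Alternative floor tax:
  Adjusted income: 433,000 + 144,000 + 20,000 + 31,000 = 628,000
  Less exemption 79,000 → base 549,000
  549,000 × 24% = 131,760

Regular income tax:
  267,000 × 12% = 32,040
  85,000 × 17% = 14,450
  81,000 × 26% = 21,060
  → 67,550
  Less investment credit 29,000 → 38,550

Excess of alternative floor tax over regular income tax: 131,760 − 38,550 = 93,210.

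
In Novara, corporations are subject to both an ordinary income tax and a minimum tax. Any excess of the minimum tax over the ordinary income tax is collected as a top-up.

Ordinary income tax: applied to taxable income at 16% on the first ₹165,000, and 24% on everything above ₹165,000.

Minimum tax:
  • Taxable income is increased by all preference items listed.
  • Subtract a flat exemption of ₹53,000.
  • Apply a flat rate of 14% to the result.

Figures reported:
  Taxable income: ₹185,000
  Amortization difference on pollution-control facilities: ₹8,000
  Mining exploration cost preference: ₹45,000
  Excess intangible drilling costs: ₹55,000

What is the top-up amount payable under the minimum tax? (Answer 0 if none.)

Ordinary income tax:
  ₹165,000 × 16% = ₹26,400
  ₹20,000 × 24% = ₹4,800
  → ₹31,200

Minimum tax:
  Adjusted income: ₹185,000 + ₹8,000 + ₹45,000 + ₹55,000 = ₹293,000
  Less exemption ₹53,000 → base ₹240,000
  ₹240,000 × 14% = ₹33,600

Excess of minimum tax over ordinary income tax: ₹33,600 − ₹31,200 = ₹2,400.

₹2,400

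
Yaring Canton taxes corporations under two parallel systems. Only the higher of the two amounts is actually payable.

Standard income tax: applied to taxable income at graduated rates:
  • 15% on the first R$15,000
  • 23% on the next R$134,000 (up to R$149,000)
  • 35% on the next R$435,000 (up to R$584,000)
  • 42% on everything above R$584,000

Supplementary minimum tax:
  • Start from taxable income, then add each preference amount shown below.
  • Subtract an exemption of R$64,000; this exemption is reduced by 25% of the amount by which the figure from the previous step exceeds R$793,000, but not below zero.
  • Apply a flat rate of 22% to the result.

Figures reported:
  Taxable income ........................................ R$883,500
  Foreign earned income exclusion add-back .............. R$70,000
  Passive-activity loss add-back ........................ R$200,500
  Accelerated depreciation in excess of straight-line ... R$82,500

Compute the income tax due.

Standard income tax:
  R$15,000 × 15% = R$2,250
  R$134,000 × 23% = R$30,820
  R$435,000 × 35% = R$152,250
  R$299,500 × 42% = R$125,790
  → R$311,110

Supplementary minimum tax:
  Adjusted income: R$883,500 + R$70,000 + R$200,500 + R$82,500 = R$1,236,500
  Exemption: 25% × (R$1,236,500 − R$793,000) = R$110,875 ≥ R$64,000, so the exemption is fully phased out
  Base: R$1,236,500 − R$0 = R$1,236,500
  R$1,236,500 × 22% = R$272,030

R$311,110 > R$272,030, so the standard income tax governs.

R$311,110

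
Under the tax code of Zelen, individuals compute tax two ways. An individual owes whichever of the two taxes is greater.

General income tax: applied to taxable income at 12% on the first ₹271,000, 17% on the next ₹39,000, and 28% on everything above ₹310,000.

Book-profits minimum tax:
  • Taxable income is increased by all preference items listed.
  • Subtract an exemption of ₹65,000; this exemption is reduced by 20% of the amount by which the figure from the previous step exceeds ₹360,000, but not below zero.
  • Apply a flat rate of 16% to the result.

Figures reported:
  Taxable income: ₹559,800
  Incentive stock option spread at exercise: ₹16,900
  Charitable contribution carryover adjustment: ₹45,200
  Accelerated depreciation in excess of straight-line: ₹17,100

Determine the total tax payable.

Book-profits minimum tax:
  Adjusted income: ₹559,800 + ₹16,900 + ₹45,200 + ₹17,100 = ₹639,000
  Exemption: ₹65,000 − 20% × (₹639,000 − ₹360,000) = ₹65,000 − ₹55,800 = ₹9,200
  Base: ₹639,000 − ₹9,200 = ₹629,800
  ₹629,800 × 16% = ₹100,768

General income tax:
  ₹271,000 × 12% = ₹32,520
  ₹39,000 × 17% = ₹6,630
  ₹249,800 × 28% = ₹69,944
  → ₹109,094

₹109,094 > ₹100,768, so the general income tax governs.

₹109,094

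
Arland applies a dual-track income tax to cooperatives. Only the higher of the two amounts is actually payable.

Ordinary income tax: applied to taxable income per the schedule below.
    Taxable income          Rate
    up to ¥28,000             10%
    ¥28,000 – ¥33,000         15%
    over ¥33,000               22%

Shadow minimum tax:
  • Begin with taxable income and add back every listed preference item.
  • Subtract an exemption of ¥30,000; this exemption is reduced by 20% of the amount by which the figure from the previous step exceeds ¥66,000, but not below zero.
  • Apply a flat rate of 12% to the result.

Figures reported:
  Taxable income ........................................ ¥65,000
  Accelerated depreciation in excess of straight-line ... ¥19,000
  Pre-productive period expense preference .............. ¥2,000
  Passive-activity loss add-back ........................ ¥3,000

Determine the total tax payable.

Ordinary income tax:
  ¥28,000 × 10% = ¥2,800
  ¥5,000 × 15% = ¥750
  ¥32,000 × 22% = ¥7,040
  → ¥10,590

Shadow minimum tax:
  Adjusted income: ¥65,000 + ¥19,000 + ¥2,000 + ¥3,000 = ¥89,000
  Exemption: ¥30,000 − 20% × (¥89,000 − ¥66,000) = ¥30,000 − ¥4,600 = ¥25,400
  Base: ¥89,000 − ¥25,400 = ¥63,600
  ¥63,600 × 12% = ¥7,632

¥10,590 > ¥7,632, so the ordinary income tax governs.

¥10,590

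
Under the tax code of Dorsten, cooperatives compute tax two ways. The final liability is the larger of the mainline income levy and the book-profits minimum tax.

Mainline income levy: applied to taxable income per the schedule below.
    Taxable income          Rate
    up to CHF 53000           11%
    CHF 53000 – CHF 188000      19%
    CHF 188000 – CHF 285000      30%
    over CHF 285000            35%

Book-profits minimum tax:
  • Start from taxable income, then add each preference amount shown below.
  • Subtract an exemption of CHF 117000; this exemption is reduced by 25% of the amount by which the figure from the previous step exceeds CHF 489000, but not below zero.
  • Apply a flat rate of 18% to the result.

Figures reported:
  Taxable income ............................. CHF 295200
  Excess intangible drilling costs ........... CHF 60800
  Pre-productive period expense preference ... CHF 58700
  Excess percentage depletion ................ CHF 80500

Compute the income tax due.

Book-profits minimum tax:
  Adjusted income: CHF 295200 + CHF 60800 + CHF 58700 + CHF 80500 = CHF 495200
  Exemption: CHF 117000 − 25% × (CHF 495200 − CHF 489000) = CHF 117000 − CHF 1550 = CHF 115450
  Base: CHF 495200 − CHF 115450 = CHF 379750
  CHF 379750 × 18% = CHF 68355

Mainline income levy:
  CHF 53000 × 11% = CHF 5830
  CHF 135000 × 19% = CHF 25650
  CHF 97000 × 30% = CHF 29100
  CHF 10200 × 35% = CHF 3570
  → CHF 64150

CHF 68355 > CHF 64150, so the book-profits minimum tax is the binding amount.

CHF 68355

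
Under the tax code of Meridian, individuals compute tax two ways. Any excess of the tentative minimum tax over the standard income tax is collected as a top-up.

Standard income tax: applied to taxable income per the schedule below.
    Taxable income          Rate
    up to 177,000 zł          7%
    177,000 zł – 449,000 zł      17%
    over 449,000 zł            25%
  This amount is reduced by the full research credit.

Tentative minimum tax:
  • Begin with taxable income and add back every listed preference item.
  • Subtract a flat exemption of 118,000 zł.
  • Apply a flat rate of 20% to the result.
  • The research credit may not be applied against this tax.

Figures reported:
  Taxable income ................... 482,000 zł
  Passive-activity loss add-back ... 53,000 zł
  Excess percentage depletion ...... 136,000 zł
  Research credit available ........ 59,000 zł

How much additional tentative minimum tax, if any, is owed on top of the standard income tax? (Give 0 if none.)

Standard income tax:
  177,000 zł × 7% = 12,390 zł
  272,000 zł × 17% = 46,240 zł
  33,000 zł × 25% = 8,250 zł
  → 66,880 zł
  Less research credit 59,000 zł → 7,880 zł

Tentative minimum tax:
  Adjusted income: 482,000 zł + 53,000 zł + 136,000 zł = 671,000 zł
  Less exemption 118,000 zł → base 553,000 zł
  553,000 zł × 20% = 110,600 zł

Excess of tentative minimum tax over standard income tax: 110,600 zł − 7,880 zł = 102,720 zł.

102,720 zł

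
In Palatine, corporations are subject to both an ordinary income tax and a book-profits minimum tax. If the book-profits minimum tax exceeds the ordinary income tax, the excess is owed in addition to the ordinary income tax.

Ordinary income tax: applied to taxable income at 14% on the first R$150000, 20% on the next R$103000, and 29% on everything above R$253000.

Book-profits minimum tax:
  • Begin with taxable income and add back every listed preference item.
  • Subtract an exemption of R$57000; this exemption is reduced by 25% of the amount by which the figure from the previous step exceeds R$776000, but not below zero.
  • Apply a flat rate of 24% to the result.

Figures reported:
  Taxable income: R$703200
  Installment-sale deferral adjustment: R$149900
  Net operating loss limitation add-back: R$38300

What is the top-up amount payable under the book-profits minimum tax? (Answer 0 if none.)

Book-profits minimum tax:
  Adjusted income: R$703200 + R$149900 + R$38300 = R$891400
  Exemption: R$57000 − 25% × (R$891400 − R$776000) = R$57000 − R$28850 = R$28150
  Base: R$891400 − R$28150 = R$863250
  R$863250 × 24% = R$207180

Ordinary income tax:
  R$150000 × 14% = R$21000
  R$103000 × 20% = R$20600
  R$450200 × 29% = R$130558
  → R$172158

Excess of book-profits minimum tax over ordinary income tax: R$207180 − R$172158 = R$35022.

R$35022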